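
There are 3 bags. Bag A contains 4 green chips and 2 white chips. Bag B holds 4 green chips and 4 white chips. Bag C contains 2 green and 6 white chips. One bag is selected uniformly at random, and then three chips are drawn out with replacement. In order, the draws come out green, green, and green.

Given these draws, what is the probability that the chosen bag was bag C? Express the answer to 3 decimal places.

For each hypothesis, P(data | H) works out to: P(data | bag A) = (4/6)(4/6)(4/6) = 0.2963; P(data | bag B) = (4/8)(4/8)(4/8) = 0.125; P(data | bag C) = (2/8)(2/8)(2/8) = 0.015625.
Weighting by the prior gives 1/3 · 0.2963 = 0.098765, 1/3 · 0.125 = 0.041667, 1/3 · 0.015625 = 0.0052083; summing to 0.14564.
Hence P(bag C | data) = (0.0052083) / (0.14564) = 0.035762.

0.036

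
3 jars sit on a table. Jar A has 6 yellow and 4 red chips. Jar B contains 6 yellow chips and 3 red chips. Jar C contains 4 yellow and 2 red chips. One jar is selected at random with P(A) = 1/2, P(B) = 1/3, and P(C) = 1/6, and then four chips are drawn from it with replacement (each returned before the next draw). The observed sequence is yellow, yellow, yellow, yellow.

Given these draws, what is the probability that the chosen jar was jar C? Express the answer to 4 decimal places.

0.2013

The likelihood of the observed sequence under each hypothesis: P(data | jar A) = (6/10)(6/10)(6/10)(6/10) = 0.1296; P(data | jar B) = (6/9)(6/9)(6/9)(6/9) = 0.19753; P(data | jar C) = (4/6)(4/6)(4/6)(4/6) = 0.19753.
Weighting by the prior gives 1/2 · 0.1296 = 0.0648, 1/3 · 0.19753 = 0.065844, 1/6 · 0.19753 = 0.032922; summing to 0.16357.
So P(jar C | data) = (0.032922) / (0.16357) = 0.20128.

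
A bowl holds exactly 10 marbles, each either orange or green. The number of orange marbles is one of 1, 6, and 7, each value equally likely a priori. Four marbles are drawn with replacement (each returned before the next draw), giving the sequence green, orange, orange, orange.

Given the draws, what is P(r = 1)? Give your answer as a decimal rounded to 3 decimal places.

0.005

For each hypothesis, P(data | H) works out to: P(data | r = 1) = (9/10)(1/10)(1/10)(1/10) = 0.0009; P(data | r = 6) = (4/10)(6/10)(6/10)(6/10) = 0.0864; P(data | r = 7) = (3/10)(7/10)(7/10)(7/10) = 0.1029.
Weighting by the prior gives 1/3 · 0.0009 = 0.0003, 1/3 · 0.0864 = 0.0288, 1/3 · 0.1029 = 0.0343; summing to 0.0634.
Therefore the posterior P(r = 1 | data) = (0.0003) / (0.0634) = 0.0047319.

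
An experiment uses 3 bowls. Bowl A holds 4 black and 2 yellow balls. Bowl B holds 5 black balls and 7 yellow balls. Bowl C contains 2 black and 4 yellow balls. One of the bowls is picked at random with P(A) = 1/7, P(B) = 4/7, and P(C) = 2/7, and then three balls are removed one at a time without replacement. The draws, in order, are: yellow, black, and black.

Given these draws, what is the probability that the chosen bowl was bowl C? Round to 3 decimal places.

0.176

Under each hypothesis, the probability of the observed sequence is: P(data | bowl A) = (2/6)(4/5)(3/4) = 1/5; P(data | bowl B) = (7/12)(5/11)(4/10) = 7/66; P(data | bowl C) = (4/6)(2/5)(1/4) = 1/15.
Weighting by the prior gives 1/7 · 1/5 = 1/35, 4/7 · 7/66 = 2/33, 2/7 · 1/15 = 2/105; these sum to 25/231.
By Bayes' rule, P(bowl C | data) = (2/105) / (25/231) = 22/125.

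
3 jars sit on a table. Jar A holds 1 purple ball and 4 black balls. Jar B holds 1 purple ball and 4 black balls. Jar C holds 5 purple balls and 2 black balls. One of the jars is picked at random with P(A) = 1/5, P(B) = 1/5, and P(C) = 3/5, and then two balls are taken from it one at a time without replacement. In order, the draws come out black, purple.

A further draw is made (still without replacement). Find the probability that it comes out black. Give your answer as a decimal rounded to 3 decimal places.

For each hypothesis, P(data | H) works out to: P(data | jar A) = (4/5)(1/4) = 1/5; P(data | jar B) = (4/5)(1/4) = 1/5; P(data | jar C) = (2/7)(5/6) = 5/21.
Weighting by the prior gives 1/5 · 1/5 = 1/25, 1/5 · 1/5 = 1/25, 3/5 · 5/21 = 1/7; summing to 39/175.
The posterior is then P(jar A | data) = 7/39, P(jar B | data) = 7/39, P(jar C | data) = 25/39.
So P(black next | data) = Σ P(black next | H) P(H | data) = (1)(7/39) + (1)(7/39) + (1/5)(25/39) = 19/39.

0.487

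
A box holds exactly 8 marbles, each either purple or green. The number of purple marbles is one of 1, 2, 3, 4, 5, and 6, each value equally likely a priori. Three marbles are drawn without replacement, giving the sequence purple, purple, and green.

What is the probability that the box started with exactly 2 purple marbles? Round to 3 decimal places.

0.057

For each hypothesis, P(data | H) works out to: P(data | r = 1) = (1/8)(0/7) = 0; P(data | r = 2) = (2/8)(1/7)(6/6) = 1/28; P(data | r = 3) = (3/8)(2/7)(5/6) = 5/56; P(data | r = 4) = (4/8)(3/7)(4/6) = 1/7; P(data | r = 5) = (5/8)(4/7)(3/6) = 5/28; P(data | r = 6) = (6/8)(5/7)(2/6) = 5/28.
Weighting by the prior gives 1/6 · 0 = 0, 1/6 · 1/28 = 1/168, 1/6 · 5/56 = 5/336, 1/6 · 1/7 = 1/42, 1/6 · 5/28 = 5/168, 1/6 · 5/28 = 5/168; with total 5/48.
Hence P(r = 2 | data) = (1/168) / (5/48) = 2/35.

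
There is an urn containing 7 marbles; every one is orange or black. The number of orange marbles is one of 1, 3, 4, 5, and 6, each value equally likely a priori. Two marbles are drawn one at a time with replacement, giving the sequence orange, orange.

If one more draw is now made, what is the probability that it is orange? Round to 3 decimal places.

For each hypothesis, P(data | H) works out to: P(data | r = 1) = (1/7)(1/7) = 1/49; P(data | r = 3) = (3/7)(3/7) = 9/49; P(data | r = 4) = (4/7)(4/7) = 16/49; P(data | r = 5) = (5/7)(5/7) = 25/49; P(data | r = 6) = (6/7)(6/7) = 36/49.
Multiplying each by its prior: 1/5 · 1/49 = 1/245, 1/5 · 9/49 = 9/245, 1/5 · 16/49 = 16/245, 1/5 · 25/49 = 5/49, 1/5 · 36/49 = 36/245; summing to 87/245.
The posterior is then P(r = 1 | data) = 1/87, P(r = 3 | data) = 3/29, P(r = 4 | data) = 16/87, P(r = 5 | data) = 25/87, P(r = 6 | data) = 12/29.
The predictive probability is P(orange next | data) = (1/7)(1/87) + (3/7)(3/29) + (4/7)(16/87) + (5/7)(25/87) + (6/7)(12/29) = 433/609.

0.711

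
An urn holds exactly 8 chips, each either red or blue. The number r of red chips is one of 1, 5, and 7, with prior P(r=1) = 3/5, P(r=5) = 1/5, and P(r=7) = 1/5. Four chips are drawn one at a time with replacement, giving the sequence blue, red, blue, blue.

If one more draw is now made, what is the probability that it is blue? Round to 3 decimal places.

0.813

Compute the likelihood of the observed sequence for each case: P(data | r = 1) = (7/8)(1/8)(7/8)(7/8) = 0.08374; P(data | r = 5) = (3/8)(5/8)(3/8)(3/8) = 0.032959; P(data | r = 7) = (1/8)(7/8)(1/8)(1/8) = 0.001709.
The prior-weighted likelihoods are 3/5 · 0.08374 = 0.050244, 1/5 · 0.032959 = 0.0065918, 1/5 · 0.001709 = 0.0003418; with total 0.057178.
Normalising, the posterior is P(r = 1 | data) = 0.87874, P(r = 5 | data) = 0.11529, P(r = 7 | data) = 0.0059778.
The predictive probability is P(blue next | data) = (7/8)(0.87874) + (3/8)(0.11529) + (1/8)(0.0059778) = 0.81287.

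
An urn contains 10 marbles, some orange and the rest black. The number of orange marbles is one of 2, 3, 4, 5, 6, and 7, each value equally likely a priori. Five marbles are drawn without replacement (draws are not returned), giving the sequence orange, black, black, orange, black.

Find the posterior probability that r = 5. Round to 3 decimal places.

The likelihood of the observed sequence under each hypothesis: P(data | r = 2) = (2/10)(8/9)(7/8)(1/7)(6/6) = 1/45; P(data | r = 3) = (3/10)(7/9)(6/8)(2/7)(5/6) = 1/24; P(data | r = 4) = (4/10)(6/9)(5/8)(3/7)(4/6) = 1/21; P(data | r = 5) = (5/10)(5/9)(4/8)(4/7)(3/6) = 5/126; P(data | r = 6) = (6/10)(4/9)(3/8)(5/7)(2/6) = 1/42; P(data | r = 7) = (7/10)(3/9)(2/8)(6/7)(1/6) = 1/120.
Weighting by the prior gives 1/6 · 1/45 = 1/270, 1/6 · 1/24 = 1/144, 1/6 · 1/21 = 1/126, 1/6 · 5/126 = 5/756, 1/6 · 1/42 = 1/252, 1/6 · 1/120 = 1/720; with total 11/360.
By Bayes' rule, P(r = 5 | data) = (5/756) / (11/360) = 50/231.

0.216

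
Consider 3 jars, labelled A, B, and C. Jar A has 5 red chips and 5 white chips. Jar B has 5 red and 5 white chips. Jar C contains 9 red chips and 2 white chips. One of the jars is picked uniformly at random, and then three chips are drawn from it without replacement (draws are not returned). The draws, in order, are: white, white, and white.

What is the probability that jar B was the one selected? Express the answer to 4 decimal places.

The likelihood of the observed sequence under each hypothesis: P(data | jar A) = (5/10)(4/9)(3/8) = 1/12; P(data | jar B) = (5/10)(4/9)(3/8) = 1/12; P(data | jar C) = (2/11)(1/10)(0/9) = 0.
Weighting by the prior gives 1/3 · 1/12 = 1/36, 1/3 · 1/12 = 1/36, 1/3 · 0 = 0; summing to 1/18.
Therefore the posterior P(jar B | data) = (1/36) / (1/18) = 1/2.

0.5000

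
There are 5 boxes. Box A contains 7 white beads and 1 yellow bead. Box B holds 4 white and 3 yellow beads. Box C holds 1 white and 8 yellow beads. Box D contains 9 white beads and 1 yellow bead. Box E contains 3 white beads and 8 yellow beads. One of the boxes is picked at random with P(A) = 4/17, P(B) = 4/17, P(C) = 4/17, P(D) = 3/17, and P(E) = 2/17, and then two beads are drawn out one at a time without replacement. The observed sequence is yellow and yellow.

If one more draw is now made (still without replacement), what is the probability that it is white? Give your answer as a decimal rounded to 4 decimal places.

Under each hypothesis, the probability of the observed sequence is: P(data | box A) = (1/8)(0/7) = 0; P(data | box B) = (3/7)(2/6) = 0.14286; P(data | box C) = (8/9)(7/8) = 0.77778; P(data | box D) = (1/10)(0/9) = 0; P(data | box E) = (8/11)(7/10) = 0.50909.
Multiplying each by its prior: 4/17 · 0 = 0, 4/17 · 0.14286 = 0.033613, 4/17 · 0.77778 = 0.18301, 3/17 · 0 = 0, 2/17 · 0.50909 = 0.059893; these sum to 0.27651.
Dividing through by the total gives posterior P(box A | data) = 0, P(box B | data) = 0.12156, P(box C | data) = 0.66184, P(box D | data) = 0, P(box E | data) = 0.2166.
Averaging over the posterior, P(white next | data) = (4/5)(0.12156) + (1/7)(0.66184) + (1/3)(0.2166) = 0.264.

0.2640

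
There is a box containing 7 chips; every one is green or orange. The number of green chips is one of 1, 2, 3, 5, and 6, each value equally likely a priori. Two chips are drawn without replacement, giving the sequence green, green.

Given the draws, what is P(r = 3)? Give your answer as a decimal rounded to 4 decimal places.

0.1034

For each hypothesis, P(data | H) works out to: P(data | r = 1) = (1/7)(0/6) = 0; P(data | r = 2) = (2/7)(1/6) = 1/21; P(data | r = 3) = (3/7)(2/6) = 1/7; P(data | r = 5) = (5/7)(4/6) = 10/21; P(data | r = 6) = (6/7)(5/6) = 5/7.
Weighting by the prior gives 1/5 · 0 = 0, 1/5 · 1/21 = 1/105, 1/5 · 1/7 = 1/35, 1/5 · 10/21 = 2/21, 1/5 · 5/7 = 1/7; summing to 29/105.
Hence P(r = 3 | data) = (1/35) / (29/105) = 3/29.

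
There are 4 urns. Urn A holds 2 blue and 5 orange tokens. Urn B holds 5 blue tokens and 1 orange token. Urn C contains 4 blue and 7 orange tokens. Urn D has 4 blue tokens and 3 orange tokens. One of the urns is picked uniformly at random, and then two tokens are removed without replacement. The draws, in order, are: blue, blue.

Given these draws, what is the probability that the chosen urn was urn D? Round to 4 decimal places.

The likelihood of the observed sequence under each hypothesis: P(data | urn A) = (2/7)(1/6) = 1/21; P(data | urn B) = (5/6)(4/5) = 2/3; P(data | urn C) = (4/11)(3/10) = 6/55; P(data | urn D) = (4/7)(3/6) = 2/7.
Weighting by the prior gives 1/4 · 1/21 = 1/84, 1/4 · 2/3 = 1/6, 1/4 · 6/55 = 3/110, 1/4 · 2/7 = 1/14; with total 61/220.
Hence P(urn D | data) = (1/14) / (61/220) = 110/427.

0.2576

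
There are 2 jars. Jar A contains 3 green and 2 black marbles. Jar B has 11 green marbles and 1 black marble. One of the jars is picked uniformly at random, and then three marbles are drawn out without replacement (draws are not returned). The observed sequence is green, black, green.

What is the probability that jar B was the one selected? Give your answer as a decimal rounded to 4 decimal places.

0.2941

For each hypothesis, P(data | H) works out to: P(data | jar A) = (3/5)(2/4)(2/3) = 1/5; P(data | jar B) = (11/12)(1/11)(10/10) = 1/12.
Weighting by the prior gives 1/2 · 1/5 = 1/10, 1/2 · 1/12 = 1/24; these sum to 17/120.
Hence P(jar B | data) = (1/24) / (17/120) = 5/17.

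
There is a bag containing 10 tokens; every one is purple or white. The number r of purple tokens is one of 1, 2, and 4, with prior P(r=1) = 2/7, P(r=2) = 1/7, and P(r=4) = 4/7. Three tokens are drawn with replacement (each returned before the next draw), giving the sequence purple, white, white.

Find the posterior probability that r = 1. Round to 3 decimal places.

Under each hypothesis, the probability of the observed sequence is: P(data | r = 1) = (1/10)(9/10)(9/10) = 0.081; P(data | r = 2) = (2/10)(8/10)(8/10) = 0.128; P(data | r = 4) = (4/10)(6/10)(6/10) = 0.144.
The prior-weighted likelihoods are 2/7 · 0.081 = 0.023143, 1/7 · 0.128 = 0.018286, 4/7 · 0.144 = 0.082286; with total 0.12371.
Therefore the posterior P(r = 1 | data) = (0.023143) / (0.12371) = 0.18707.

0.187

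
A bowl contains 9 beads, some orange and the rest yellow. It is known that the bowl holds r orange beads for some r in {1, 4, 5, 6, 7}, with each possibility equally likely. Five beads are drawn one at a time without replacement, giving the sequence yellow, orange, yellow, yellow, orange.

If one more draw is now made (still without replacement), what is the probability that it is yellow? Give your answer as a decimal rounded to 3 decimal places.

0.348

Under each hypothesis, the probability of the observed sequence is: P(data | r = 1) = (8/9)(1/8)(7/7)(6/6)(0/5) = 0; P(data | r = 4) = (5/9)(4/8)(4/7)(3/6)(3/5) = 0.047619; P(data | r = 5) = (4/9)(5/8)(3/7)(2/6)(4/5) = 0.031746; P(data | r = 6) = (3/9)(6/8)(2/7)(1/6)(5/5) = 0.011905; P(data | r = 7) = (2/9)(7/8)(1/7)(0/6) = 0.
Weighting by the prior gives 1/5 · 0 = 0, 1/5 · 0.047619 = 0.0095238, 1/5 · 0.031746 = 0.0063492, 1/5 · 0.011905 = 0.002381, 1/5 · 0 = 0; these sum to 0.018254.
Normalising, the posterior is P(r = 1 | data) = 0, P(r = 4 | data) = 0.52174, P(r = 5 | data) = 0.34783, P(r = 6 | data) = 0.13043, P(r = 7 | data) = 0.
The predictive probability is P(yellow next | data) = (1/2)(0.52174) + (1/4)(0.34783) + (0)(0.13043) = 0.34783.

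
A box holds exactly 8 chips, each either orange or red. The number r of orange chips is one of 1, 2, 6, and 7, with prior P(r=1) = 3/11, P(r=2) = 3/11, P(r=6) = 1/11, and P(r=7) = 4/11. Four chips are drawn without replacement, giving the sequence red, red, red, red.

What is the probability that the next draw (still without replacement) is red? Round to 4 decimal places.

0.6750

Under each hypothesis, the probability of the observed sequence is: P(data | r = 1) = (7/8)(6/7)(5/6)(4/5) = 1/2; P(data | r = 2) = (6/8)(5/7)(4/6)(3/5) = 3/14; P(data | r = 6) = (2/8)(1/7)(0/6) = 0; P(data | r = 7) = (1/8)(0/7) = 0.
Weighting by the prior gives 3/11 · 1/2 = 3/22, 3/11 · 3/14 = 9/154, 1/11 · 0 = 0, 4/11 · 0 = 0; with total 15/77.
The posterior is then P(r = 1 | data) = 7/10, P(r = 2 | data) = 3/10, P(r = 6 | data) = 0, P(r = 7 | data) = 0.
So P(red next | data) = Σ P(red next | H) P(H | data) = (3/4)(7/10) + (1/2)(3/10) = 27/40.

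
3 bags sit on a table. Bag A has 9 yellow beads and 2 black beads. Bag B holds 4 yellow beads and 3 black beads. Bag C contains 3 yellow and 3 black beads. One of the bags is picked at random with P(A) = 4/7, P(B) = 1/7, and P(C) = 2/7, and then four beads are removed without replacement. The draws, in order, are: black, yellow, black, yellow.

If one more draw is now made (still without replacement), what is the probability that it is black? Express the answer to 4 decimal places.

0.3587

For each hypothesis, P(data | H) works out to: P(data | bag A) = (2/11)(9/10)(1/9)(8/8) = 0.018182; P(data | bag B) = (3/7)(4/6)(2/5)(3/4) = 0.085714; P(data | bag C) = (3/6)(3/5)(2/4)(2/3) = 0.1.
Multiplying each by its prior: 4/7 · 0.018182 = 0.01039, 1/7 · 0.085714 = 0.012245, 2/7 · 0.1 = 0.028571; these sum to 0.051206.
The posterior is then P(bag A | data) = 0.2029, P(bag B | data) = 0.23913, P(bag C | data) = 0.55797.
Averaging over the posterior, P(black next | data) = (0)(0.2029) + (1/3)(0.23913) + (1/2)(0.55797) = 0.3587.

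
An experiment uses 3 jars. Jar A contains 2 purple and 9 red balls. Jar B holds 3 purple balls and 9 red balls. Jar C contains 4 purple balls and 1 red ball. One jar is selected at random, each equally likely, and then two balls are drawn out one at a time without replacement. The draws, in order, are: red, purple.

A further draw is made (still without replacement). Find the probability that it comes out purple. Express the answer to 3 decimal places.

Compute the likelihood of the observed sequence for each case: P(data | jar A) = (9/11)(2/10) = 9/55; P(data | jar B) = (9/12)(3/11) = 9/44; P(data | jar C) = (1/5)(4/4) = 1/5.
The prior-weighted likelihoods are 1/3 · 9/55 = 3/55, 1/3 · 9/44 = 3/44, 1/3 · 1/5 = 1/15; these sum to 25/132.
The posterior is then P(jar A | data) = 36/125, P(jar B | data) = 9/25, P(jar C | data) = 44/125.
Averaging over the posterior, P(purple next | data) = (1/9)(36/125) + (1/5)(9/25) + (1)(44/125) = 57/125.

0.456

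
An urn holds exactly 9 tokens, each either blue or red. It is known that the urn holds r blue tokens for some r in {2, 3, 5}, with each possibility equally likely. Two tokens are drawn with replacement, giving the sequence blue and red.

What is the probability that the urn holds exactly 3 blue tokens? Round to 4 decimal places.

0.3462

The likelihood of the observed sequence under each hypothesis: P(data | r = 2) = (2/9)(7/9) = 14/81; P(data | r = 3) = (3/9)(6/9) = 2/9; P(data | r = 5) = (5/9)(4/9) = 20/81.
Multiplying each by its prior: 1/3 · 14/81 = 14/243, 1/3 · 2/9 = 2/27, 1/3 · 20/81 = 20/243; these sum to 52/243.
Hence P(r = 3 | data) = (2/27) / (52/243) = 9/26.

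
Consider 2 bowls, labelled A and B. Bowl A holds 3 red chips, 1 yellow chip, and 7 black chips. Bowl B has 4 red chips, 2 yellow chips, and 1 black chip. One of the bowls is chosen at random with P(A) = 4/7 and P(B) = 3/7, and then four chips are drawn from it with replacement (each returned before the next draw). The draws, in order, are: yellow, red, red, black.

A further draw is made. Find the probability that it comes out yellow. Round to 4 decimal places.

0.2271

For each hypothesis, P(data | H) works out to: P(data | bowl A) = (1/11)(3/11)(3/11)(7/11) = 0.004303; P(data | bowl B) = (2/7)(4/7)(4/7)(1/7) = 0.013328.
Weighting by the prior gives 4/7 · 0.004303 = 0.0024588, 3/7 · 0.013328 = 0.0057119; summing to 0.0081708.
The posterior is then P(bowl A | data) = 0.30093, P(bowl B | data) = 0.69907.
So P(yellow next | data) = Σ P(yellow next | H) P(H | data) = (1/11)(0.30093) + (2/7)(0.69907) = 0.22709.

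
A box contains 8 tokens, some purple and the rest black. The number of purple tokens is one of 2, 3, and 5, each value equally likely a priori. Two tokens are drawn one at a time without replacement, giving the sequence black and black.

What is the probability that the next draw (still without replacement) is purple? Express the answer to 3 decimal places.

0.446

For each hypothesis, P(data | H) works out to: P(data | r = 2) = (6/8)(5/7) = 15/28; P(data | r = 3) = (5/8)(4/7) = 5/14; P(data | r = 5) = (3/8)(2/7) = 3/28.
Multiplying each by its prior: 1/3 · 15/28 = 5/28, 1/3 · 5/14 = 5/42, 1/3 · 3/28 = 1/28; summing to 1/3.
Normalising, the posterior is P(r = 2 | data) = 15/28, P(r = 3 | data) = 5/14, P(r = 5 | data) = 3/28.
Averaging over the posterior, P(purple next | data) = (1/3)(15/28) + (1/2)(5/14) + (5/6)(3/28) = 25/56.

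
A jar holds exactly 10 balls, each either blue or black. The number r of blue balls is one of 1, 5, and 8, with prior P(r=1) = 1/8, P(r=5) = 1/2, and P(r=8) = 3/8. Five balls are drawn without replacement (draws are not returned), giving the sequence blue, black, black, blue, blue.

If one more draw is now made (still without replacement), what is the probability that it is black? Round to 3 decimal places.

Compute the likelihood of the observed sequence for each case: P(data | r = 1) = (1/10)(9/9)(8/8)(0/7) = 0; P(data | r = 5) = (5/10)(5/9)(4/8)(4/7)(3/6) = 0.039683; P(data | r = 8) = (8/10)(2/9)(1/8)(7/7)(6/6) = 0.022222.
Multiplying each by its prior: 1/8 · 0 = 0, 1/2 · 0.039683 = 0.019841, 3/8 · 0.022222 = 0.0083333; with total 0.028175.
Normalising, the posterior is P(r = 1 | data) = 0, P(r = 5 | data) = 0.70423, P(r = 8 | data) = 0.29577.
Averaging over the posterior, P(black next | data) = (3/5)(0.70423) + (0)(0.29577) = 0.42254.

0.423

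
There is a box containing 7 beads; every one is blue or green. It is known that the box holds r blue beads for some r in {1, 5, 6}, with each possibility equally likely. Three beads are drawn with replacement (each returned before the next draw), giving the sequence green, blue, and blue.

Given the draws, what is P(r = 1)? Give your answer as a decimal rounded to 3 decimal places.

0.065

Under each hypothesis, the probability of the observed sequence is: P(data | r = 1) = (6/7)(1/7)(1/7) = 0.017493; P(data | r = 5) = (2/7)(5/7)(5/7) = 0.14577; P(data | r = 6) = (1/7)(6/7)(6/7) = 0.10496.
Multiplying each by its prior: 1/3 · 0.017493 = 0.0058309, 1/3 · 0.14577 = 0.048591, 1/3 · 0.10496 = 0.034985; summing to 0.089407.
Hence P(r = 1 | data) = (0.0058309) / (0.089407) = 0.065217.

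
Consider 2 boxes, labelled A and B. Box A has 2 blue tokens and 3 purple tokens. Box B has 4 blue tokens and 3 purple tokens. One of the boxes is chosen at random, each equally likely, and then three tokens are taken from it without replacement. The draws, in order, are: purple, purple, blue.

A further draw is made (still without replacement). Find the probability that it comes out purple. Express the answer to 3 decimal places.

The likelihood of the observed sequence under each hypothesis: P(data | box A) = (3/5)(2/4)(2/3) = 1/5; P(data | box B) = (3/7)(2/6)(4/5) = 4/35.
Multiplying each by its prior: 1/2 · 1/5 = 1/10, 1/2 · 4/35 = 2/35; with total 11/70.
The posterior is then P(box A | data) = 7/11, P(box B | data) = 4/11.
So P(purple next | data) = Σ P(purple next | H) P(H | data) = (1/2)(7/11) + (1/4)(4/11) = 9/22.

0.409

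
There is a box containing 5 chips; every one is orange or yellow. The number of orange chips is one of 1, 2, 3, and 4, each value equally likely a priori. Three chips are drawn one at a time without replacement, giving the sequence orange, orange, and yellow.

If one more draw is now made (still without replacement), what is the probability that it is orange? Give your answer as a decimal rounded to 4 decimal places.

For each hypothesis, P(data | H) works out to: P(data | r = 1) = (1/5)(0/4) = 0; P(data | r = 2) = (2/5)(1/4)(3/3) = 1/10; P(data | r = 3) = (3/5)(2/4)(2/3) = 1/5; P(data | r = 4) = (4/5)(3/4)(1/3) = 1/5.
Weighting by the prior gives 1/4 · 0 = 0, 1/4 · 1/10 = 1/40, 1/4 · 1/5 = 1/20, 1/4 · 1/5 = 1/20; these sum to 1/8.
The posterior is then P(r = 1 | data) = 0, P(r = 2 | data) = 1/5, P(r = 3 | data) = 2/5, P(r = 4 | data) = 2/5.
The predictive probability is P(orange next | data) = (0)(1/5) + (1/2)(2/5) + (1)(2/5) = 3/5.

0.6000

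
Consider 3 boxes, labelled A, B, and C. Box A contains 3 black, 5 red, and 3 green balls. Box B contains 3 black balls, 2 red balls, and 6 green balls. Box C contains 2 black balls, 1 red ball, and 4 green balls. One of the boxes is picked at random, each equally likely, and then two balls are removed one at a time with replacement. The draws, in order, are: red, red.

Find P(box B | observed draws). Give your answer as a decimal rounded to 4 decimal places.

0.1271

Compute the likelihood of the observed sequence for each case: P(data | box A) = (5/11)(5/11) = 0.20661; P(data | box B) = (2/11)(2/11) = 0.033058; P(data | box C) = (1/7)(1/7) = 0.020408.
Multiplying each by its prior: 1/3 · 0.20661 = 0.068871, 1/3 · 0.033058 = 0.011019, 1/3 · 0.020408 = 0.0068027; these sum to 0.086693.
Therefore the posterior P(box B | data) = (0.011019) / (0.086693) = 0.12711.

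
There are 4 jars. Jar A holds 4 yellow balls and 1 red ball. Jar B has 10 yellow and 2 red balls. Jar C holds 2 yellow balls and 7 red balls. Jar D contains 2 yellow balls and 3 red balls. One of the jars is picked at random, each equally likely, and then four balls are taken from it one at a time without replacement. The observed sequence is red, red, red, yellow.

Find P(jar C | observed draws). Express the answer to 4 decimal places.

For each hypothesis, P(data | H) works out to: P(data | jar A) = (1/5)(0/4) = 0; P(data | jar B) = (2/12)(1/11)(0/10) = 0; P(data | jar C) = (7/9)(6/8)(5/7)(2/6) = 5/36; P(data | jar D) = (3/5)(2/4)(1/3)(2/2) = 1/10.
Multiplying each by its prior: 1/4 · 0 = 0, 1/4 · 0 = 0, 1/4 · 5/36 = 5/144, 1/4 · 1/10 = 1/40; these sum to 43/720.
By Bayes' rule, P(jar C | data) = (5/144) / (43/720) = 25/43.

0.5814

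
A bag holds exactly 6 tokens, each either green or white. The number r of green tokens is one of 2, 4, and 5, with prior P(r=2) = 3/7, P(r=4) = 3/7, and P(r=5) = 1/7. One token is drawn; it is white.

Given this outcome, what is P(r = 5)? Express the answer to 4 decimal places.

0.0526

For each hypothesis, P(data | H) works out to: P(data | r = 2) = (4/6) = 2/3; P(data | r = 4) = (2/6) = 1/3; P(data | r = 5) = (1/6) = 1/6.
The prior-weighted likelihoods are 3/7 · 2/3 = 2/7, 3/7 · 1/3 = 1/7, 1/7 · 1/6 = 1/42; these sum to 19/42.
Therefore the posterior P(r = 5 | data) = (1/42) / (19/42) = 1/19.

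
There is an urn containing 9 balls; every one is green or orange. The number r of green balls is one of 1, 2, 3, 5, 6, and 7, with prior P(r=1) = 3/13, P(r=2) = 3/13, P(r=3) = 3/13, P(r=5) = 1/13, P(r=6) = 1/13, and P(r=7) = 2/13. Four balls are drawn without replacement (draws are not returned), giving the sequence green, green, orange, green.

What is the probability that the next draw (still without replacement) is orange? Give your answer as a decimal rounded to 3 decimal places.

The likelihood of the observed sequence under each hypothesis: P(data | r = 1) = (1/9)(0/8) = 0; P(data | r = 2) = (2/9)(1/8)(7/7)(0/6) = 0; P(data | r = 3) = (3/9)(2/8)(6/7)(1/6) = 0.011905; P(data | r = 5) = (5/9)(4/8)(4/7)(3/6) = 0.079365; P(data | r = 6) = (6/9)(5/8)(3/7)(4/6) = 0.11905; P(data | r = 7) = (7/9)(6/8)(2/7)(5/6) = 0.13889.
Weighting by the prior gives 3/13 · 0 = 0, 3/13 · 0 = 0, 3/13 · 0.011905 = 0.0027473, 1/13 · 0.079365 = 0.006105, 1/13 · 0.11905 = 0.0091575, 2/13 · 0.13889 = 0.021368; these sum to 0.039377.
Normalising, the posterior is P(r = 1 | data) = 0, P(r = 2 | data) = 0, P(r = 3 | data) = 0.069767, P(r = 5 | data) = 0.15504, P(r = 6 | data) = 0.23256, P(r = 7 | data) = 0.54264.
The predictive probability is P(orange next | data) = (1)(0.069767) + (3/5)(0.15504) + (2/5)(0.23256) + (1/5)(0.54264) = 0.36434.

0.364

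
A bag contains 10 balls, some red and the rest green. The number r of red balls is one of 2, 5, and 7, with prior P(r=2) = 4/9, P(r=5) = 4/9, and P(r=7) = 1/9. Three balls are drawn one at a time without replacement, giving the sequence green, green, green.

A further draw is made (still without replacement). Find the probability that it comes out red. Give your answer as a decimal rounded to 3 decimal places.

The likelihood of the observed sequence under each hypothesis: P(data | r = 2) = (8/10)(7/9)(6/8) = 0.46667; P(data | r = 5) = (5/10)(4/9)(3/8) = 0.083333; P(data | r = 7) = (3/10)(2/9)(1/8) = 0.0083333.
Multiplying each by its prior: 4/9 · 0.46667 = 0.20741, 4/9 · 0.083333 = 0.037037, 1/9 · 0.0083333 = 0.00092593; with total 0.24537.
Dividing through by the total gives posterior P(r = 2 | data) = 0.84528, P(r = 5 | data) = 0.15094, P(r = 7 | data) = 0.0037736.
The predictive probability is P(red next | data) = (2/7)(0.84528) + (5/7)(0.15094) + (1)(0.0037736) = 0.3531.

0.353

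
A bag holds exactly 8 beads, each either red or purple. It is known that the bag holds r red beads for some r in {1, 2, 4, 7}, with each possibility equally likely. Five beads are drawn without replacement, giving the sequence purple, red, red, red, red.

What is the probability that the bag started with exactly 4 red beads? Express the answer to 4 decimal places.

Under each hypothesis, the probability of the observed sequence is: P(data | r = 1) = (7/8)(1/7)(0/6) = 0; P(data | r = 2) = (6/8)(2/7)(1/6)(0/5) = 0; P(data | r = 4) = (4/8)(4/7)(3/6)(2/5)(1/4) = 0.014286; P(data | r = 7) = (1/8)(7/7)(6/6)(5/5)(4/4) = 0.125.
Weighting by the prior gives 1/4 · 0 = 0, 1/4 · 0 = 0, 1/4 · 0.014286 = 0.0035714, 1/4 · 0.125 = 0.03125; with total 0.034821.
So P(r = 4 | data) = (0.0035714) / (0.034821) = 0.10256.

0.1026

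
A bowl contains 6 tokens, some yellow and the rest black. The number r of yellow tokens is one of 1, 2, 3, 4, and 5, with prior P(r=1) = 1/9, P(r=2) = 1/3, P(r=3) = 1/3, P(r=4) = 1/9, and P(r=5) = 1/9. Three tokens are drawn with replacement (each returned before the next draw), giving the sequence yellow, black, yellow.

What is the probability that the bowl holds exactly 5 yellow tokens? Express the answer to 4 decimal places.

0.1309

Under each hypothesis, the probability of the observed sequence is: P(data | r = 1) = (1/6)(5/6)(1/6) = 0.023148; P(data | r = 2) = (2/6)(4/6)(2/6) = 0.074074; P(data | r = 3) = (3/6)(3/6)(3/6) = 0.125; P(data | r = 4) = (4/6)(2/6)(4/6) = 0.14815; P(data | r = 5) = (5/6)(1/6)(5/6) = 0.11574.
The prior-weighted likelihoods are 1/9 · 0.023148 = 0.002572, 1/3 · 0.074074 = 0.024691, 1/3 · 0.125 = 0.041667, 1/9 · 0.14815 = 0.016461, 1/9 · 0.11574 = 0.01286; summing to 0.098251.
Hence P(r = 5 | data) = (0.01286) / (0.098251) = 0.13089.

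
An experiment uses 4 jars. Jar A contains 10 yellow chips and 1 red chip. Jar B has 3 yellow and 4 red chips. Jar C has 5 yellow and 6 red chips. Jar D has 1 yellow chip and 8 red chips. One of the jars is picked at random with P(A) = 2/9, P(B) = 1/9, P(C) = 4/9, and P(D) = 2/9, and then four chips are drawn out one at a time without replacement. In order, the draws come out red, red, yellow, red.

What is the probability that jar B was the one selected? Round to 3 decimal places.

Under each hypothesis, the probability of the observed sequence is: P(data | jar A) = (1/11)(0/10) = 0; P(data | jar B) = (4/7)(3/6)(3/5)(2/4) = 0.085714; P(data | jar C) = (6/11)(5/10)(5/9)(4/8) = 0.075758; P(data | jar D) = (8/9)(7/8)(1/7)(6/6) = 0.11111.
The prior-weighted likelihoods are 2/9 · 0 = 0, 1/9 · 0.085714 = 0.0095238, 4/9 · 0.075758 = 0.03367, 2/9 · 0.11111 = 0.024691; with total 0.067885.
Hence P(jar B | data) = (0.0095238) / (0.067885) = 0.14029.

0.140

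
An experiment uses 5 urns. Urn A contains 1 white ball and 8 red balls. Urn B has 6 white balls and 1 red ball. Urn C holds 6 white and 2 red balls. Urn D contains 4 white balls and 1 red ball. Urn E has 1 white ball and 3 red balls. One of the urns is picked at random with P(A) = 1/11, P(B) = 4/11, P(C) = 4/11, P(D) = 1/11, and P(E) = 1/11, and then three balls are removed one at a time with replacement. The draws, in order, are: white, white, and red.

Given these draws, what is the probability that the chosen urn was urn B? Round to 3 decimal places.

0.359

The likelihood of the observed sequence under each hypothesis: P(data | urn A) = (1/9)(1/9)(8/9) = 0.010974; P(data | urn B) = (6/7)(6/7)(1/7) = 0.10496; P(data | urn C) = (6/8)(6/8)(2/8) = 0.14062; P(data | urn D) = (4/5)(4/5)(1/5) = 0.128; P(data | urn E) = (1/4)(1/4)(3/4) = 0.046875.
Weighting by the prior gives 1/11 · 0.010974 = 0.00099763, 4/11 · 0.10496 = 0.038166, 4/11 · 0.14062 = 0.051136, 1/11 · 0.128 = 0.011636, 1/11 · 0.046875 = 0.0042614; with total 0.1062.
Hence P(urn B | data) = (0.038166) / (0.1062) = 0.35939.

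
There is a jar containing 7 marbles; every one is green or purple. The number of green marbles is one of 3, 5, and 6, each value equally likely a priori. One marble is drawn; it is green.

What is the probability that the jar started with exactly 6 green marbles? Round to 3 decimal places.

0.429

Compute the likelihood of this draw for each case: P(data | r = 3) = (3/7) = 3/7; P(data | r = 5) = (5/7) = 5/7; P(data | r = 6) = (6/7) = 6/7.
Multiplying each by its prior: 1/3 · 3/7 = 1/7, 1/3 · 5/7 = 5/21, 1/3 · 6/7 = 2/7; summing to 2/3.
Hence P(r = 6 | data) = (2/7) / (2/3) = 3/7.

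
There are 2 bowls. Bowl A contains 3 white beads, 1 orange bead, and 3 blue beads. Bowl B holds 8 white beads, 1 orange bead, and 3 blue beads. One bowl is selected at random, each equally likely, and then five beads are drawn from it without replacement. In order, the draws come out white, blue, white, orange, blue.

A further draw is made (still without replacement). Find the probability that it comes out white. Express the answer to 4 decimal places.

Compute the likelihood of the observed sequence for each case: P(data | bowl A) = (3/7)(3/6)(2/5)(1/4)(2/3) = 0.014286; P(data | bowl B) = (8/12)(3/11)(7/10)(1/9)(2/8) = 0.0035354.
Multiplying each by its prior: 1/2 · 0.014286 = 0.0071429, 1/2 · 0.0035354 = 0.0017677; these sum to 0.0089105.
Dividing through by the total gives posterior P(bowl A | data) = 0.80162, P(bowl B | data) = 0.19838.
The predictive probability is P(white next | data) = (1/2)(0.80162) + (6/7)(0.19838) = 0.57085.

0.5709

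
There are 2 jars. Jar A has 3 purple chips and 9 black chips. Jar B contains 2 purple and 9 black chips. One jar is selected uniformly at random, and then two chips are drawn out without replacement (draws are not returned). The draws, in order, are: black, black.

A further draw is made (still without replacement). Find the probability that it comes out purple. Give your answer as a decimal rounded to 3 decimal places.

For each hypothesis, P(data | H) works out to: P(data | jar A) = (9/12)(8/11) = 6/11; P(data | jar B) = (9/11)(8/10) = 36/55.
Multiplying each by its prior: 1/2 · 6/11 = 3/11, 1/2 · 36/55 = 18/55; summing to 3/5.
Dividing through by the total gives posterior P(jar A | data) = 5/11, P(jar B | data) = 6/11.
The predictive probability is P(purple next | data) = (3/10)(5/11) + (2/9)(6/11) = 17/66.

0.258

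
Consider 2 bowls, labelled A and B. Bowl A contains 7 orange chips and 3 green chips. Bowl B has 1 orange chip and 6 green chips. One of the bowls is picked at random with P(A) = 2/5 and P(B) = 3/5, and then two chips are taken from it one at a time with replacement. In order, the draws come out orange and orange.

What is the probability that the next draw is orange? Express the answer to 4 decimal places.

0.6672

Compute the likelihood of the observed sequence for each case: P(data | bowl A) = (7/10)(7/10) = 0.49; P(data | bowl B) = (1/7)(1/7) = 0.020408.
Weighting by the prior gives 2/5 · 0.49 = 0.196, 3/5 · 0.020408 = 0.012245; summing to 0.20824.
Dividing through by the total gives posterior P(bowl A | data) = 0.9412, P(bowl B | data) = 0.0588.
Averaging over the posterior, P(orange next | data) = (7/10)(0.9412) + (1/7)(0.0588) = 0.66724.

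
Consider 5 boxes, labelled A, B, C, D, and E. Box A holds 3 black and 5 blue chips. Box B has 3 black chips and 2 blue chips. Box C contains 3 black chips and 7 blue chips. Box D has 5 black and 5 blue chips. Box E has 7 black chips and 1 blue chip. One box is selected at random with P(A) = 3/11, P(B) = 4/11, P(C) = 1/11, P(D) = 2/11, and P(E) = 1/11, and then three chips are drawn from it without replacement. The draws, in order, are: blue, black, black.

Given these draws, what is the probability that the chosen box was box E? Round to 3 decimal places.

The likelihood of the observed sequence under each hypothesis: P(data | box A) = (5/8)(3/7)(2/6) = 0.089286; P(data | box B) = (2/5)(3/4)(2/3) = 0.2; P(data | box C) = (7/10)(3/9)(2/8) = 0.058333; P(data | box D) = (5/10)(5/9)(4/8) = 0.13889; P(data | box E) = (1/8)(7/7)(6/6) = 0.125.
Multiplying each by its prior: 3/11 · 0.089286 = 0.024351, 4/11 · 0.2 = 0.072727, 1/11 · 0.058333 = 0.005303, 2/11 · 0.13889 = 0.025253, 1/11 · 0.125 = 0.011364; summing to 0.139.
So P(box E | data) = (0.011364) / (0.139) = 0.081754.

0.082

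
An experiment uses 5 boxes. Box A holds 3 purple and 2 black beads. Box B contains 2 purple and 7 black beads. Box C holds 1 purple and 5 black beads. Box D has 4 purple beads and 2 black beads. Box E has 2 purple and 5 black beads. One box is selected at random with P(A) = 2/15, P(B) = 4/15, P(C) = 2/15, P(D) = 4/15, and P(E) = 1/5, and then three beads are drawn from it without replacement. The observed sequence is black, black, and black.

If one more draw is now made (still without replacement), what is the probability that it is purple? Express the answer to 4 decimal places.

Under each hypothesis, the probability of the observed sequence is: P(data | box A) = (2/5)(1/4)(0/3) = 0; P(data | box B) = (7/9)(6/8)(5/7) = 5/12; P(data | box C) = (5/6)(4/5)(3/4) = 1/2; P(data | box D) = (2/6)(1/5)(0/4) = 0; P(data | box E) = (5/7)(4/6)(3/5) = 2/7.
The prior-weighted likelihoods are 2/15 · 0 = 0, 4/15 · 5/12 = 1/9, 2/15 · 1/2 = 1/15, 4/15 · 0 = 0, 1/5 · 2/7 = 2/35; with total 74/315.
The posterior is then P(box A | data) = 0, P(box B | data) = 35/74, P(box C | data) = 21/74, P(box D | data) = 0, P(box E | data) = 9/37.
Averaging over the posterior, P(purple next | data) = (1/3)(35/74) + (1/3)(21/74) + (1/2)(9/37) = 83/222.

0.3739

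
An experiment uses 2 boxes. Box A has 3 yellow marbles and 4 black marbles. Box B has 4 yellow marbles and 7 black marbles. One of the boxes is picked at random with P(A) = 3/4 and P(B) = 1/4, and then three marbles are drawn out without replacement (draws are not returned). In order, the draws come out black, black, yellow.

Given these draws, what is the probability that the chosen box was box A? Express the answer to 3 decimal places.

Under each hypothesis, the probability of the observed sequence is: P(data | box A) = (4/7)(3/6)(3/5) = 6/35; P(data | box B) = (7/11)(6/10)(4/9) = 28/165.
The prior-weighted likelihoods are 3/4 · 6/35 = 9/70, 1/4 · 28/165 = 7/165; these sum to 79/462.
Therefore the posterior P(box A | data) = (9/70) / (79/462) = 297/395.

0.752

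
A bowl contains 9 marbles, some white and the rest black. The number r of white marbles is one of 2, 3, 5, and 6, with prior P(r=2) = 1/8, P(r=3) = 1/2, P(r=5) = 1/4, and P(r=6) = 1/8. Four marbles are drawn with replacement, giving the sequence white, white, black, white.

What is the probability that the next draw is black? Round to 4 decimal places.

0.4830

Under each hypothesis, the probability of the observed sequence is: P(data | r = 2) = (2/9)(2/9)(7/9)(2/9) = 0.0085353; P(data | r = 3) = (3/9)(3/9)(6/9)(3/9) = 0.024691; P(data | r = 5) = (5/9)(5/9)(4/9)(5/9) = 0.076208; P(data | r = 6) = (6/9)(6/9)(3/9)(6/9) = 0.098765.
Weighting by the prior gives 1/8 · 0.0085353 = 0.0010669, 1/2 · 0.024691 = 0.012346, 1/4 · 0.076208 = 0.019052, 1/8 · 0.098765 = 0.012346; these sum to 0.04481.
The posterior is then P(r = 2 | data) = 0.02381, P(r = 3 | data) = 0.27551, P(r = 5 | data) = 0.42517, P(r = 6 | data) = 0.27551.
So P(black next | data) = Σ P(black next | H) P(H | data) = (7/9)(0.02381) + (2/3)(0.27551) + (4/9)(0.42517) + (1/3)(0.27551) = 0.48299.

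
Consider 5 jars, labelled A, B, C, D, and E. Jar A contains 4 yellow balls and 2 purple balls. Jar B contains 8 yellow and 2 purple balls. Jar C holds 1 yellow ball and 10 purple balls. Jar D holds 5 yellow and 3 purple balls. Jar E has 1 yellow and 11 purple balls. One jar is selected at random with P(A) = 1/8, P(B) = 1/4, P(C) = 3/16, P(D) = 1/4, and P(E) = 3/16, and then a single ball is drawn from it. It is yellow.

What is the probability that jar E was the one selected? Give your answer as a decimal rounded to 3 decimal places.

For each hypothesis, P(data | H) works out to: P(data | jar A) = (4/6) = 0.66667; P(data | jar B) = (8/10) = 0.8; P(data | jar C) = (1/11) = 0.090909; P(data | jar D) = (5/8) = 0.625; P(data | jar E) = (1/12) = 0.083333.
Weighting by the prior gives 1/8 · 0.66667 = 0.083333, 1/4 · 0.8 = 0.2, 3/16 · 0.090909 = 0.017045, 1/4 · 0.625 = 0.15625, 3/16 · 0.083333 = 0.015625; with total 0.47225.
So P(jar E | data) = (0.015625) / (0.47225) = 0.033086.

0.033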